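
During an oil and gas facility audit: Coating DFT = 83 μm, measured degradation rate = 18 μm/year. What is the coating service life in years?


Service life = thickness / degradation rate
Life = 83 / 18 = 4.6 years

4.6 years


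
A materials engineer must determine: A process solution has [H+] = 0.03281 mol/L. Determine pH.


pH = −log10[H+]
pH = −log10(0.03281) = 1.48

1.48


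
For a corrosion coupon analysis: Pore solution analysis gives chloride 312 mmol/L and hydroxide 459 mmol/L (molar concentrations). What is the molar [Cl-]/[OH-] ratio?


Threshold parameter = [Cl-] / [OH-] (molar basis; both in mmol/L, so units cancel)
Ratio = 312 / 459 = 0.68

0.68


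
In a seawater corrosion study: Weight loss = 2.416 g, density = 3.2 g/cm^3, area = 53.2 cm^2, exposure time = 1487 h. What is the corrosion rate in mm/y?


Apply the mm/y weight-loss relation: CR = 87600 * W / (D * A * T)
Numerator: 87600 * 2.416 = 211641.6
Denominator: 3.2 * 53.2 * 1487 = 253146.88
CR = 211641.6 / 253146.88 = 0.83604 mm/y

0.83604 mm/y


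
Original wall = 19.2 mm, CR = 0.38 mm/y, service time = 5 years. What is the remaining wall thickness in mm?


Remaining wall = original − CR × time
t = 19.2 − 0.38*5 = 19.2 − 1.9 = 17.3 mm

17.3 mm


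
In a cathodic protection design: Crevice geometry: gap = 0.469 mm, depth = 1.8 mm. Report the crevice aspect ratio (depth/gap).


Aspect ratio = depth / gap
Ratio = 1.8 / 0.469 = 3.8

3.8


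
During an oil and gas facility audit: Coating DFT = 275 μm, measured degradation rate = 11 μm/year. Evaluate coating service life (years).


Service life = thickness / degradation rate
Life = 275 / 11 = 25.0 years

25.0 years


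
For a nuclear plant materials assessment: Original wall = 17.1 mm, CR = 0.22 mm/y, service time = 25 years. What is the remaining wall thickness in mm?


Remaining wall = original − CR × time
t = 17.1 − 0.22*25 = 17.1 − 5.5 = 11.6 mm

11.6 mm


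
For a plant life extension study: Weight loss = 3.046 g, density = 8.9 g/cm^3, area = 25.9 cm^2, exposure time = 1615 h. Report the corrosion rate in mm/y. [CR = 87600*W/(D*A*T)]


Apply the mm/y weight-loss relation: CR = 87600 * W / (D * A * T)
Numerator: 87600 * 3.046 = 266829.6
Denominator: 8.9 * 25.9 * 1615 = 372273.65
CR = 266829.6 / 372273.65 = 0.71676 mm/y

0.71676 mm/y


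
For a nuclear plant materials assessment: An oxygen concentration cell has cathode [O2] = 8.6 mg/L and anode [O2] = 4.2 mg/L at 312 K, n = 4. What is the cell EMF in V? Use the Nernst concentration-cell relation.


Apply the Nernst concentration-cell relation: E = (RT/nF)*ln(C_cathode/C_anode)
RT/nF = 8.314*312/(4*96485) = 0.00672117 V
ln(8.6/4.2) = 0.71668
E = 0.00672117 * 0.71668 = 0.00482 V

0.00482 V


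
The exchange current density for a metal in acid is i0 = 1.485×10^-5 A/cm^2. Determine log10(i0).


i0 = 1.485×10^-5 A/cm^2
log10(i0) = -4.828

-4.828


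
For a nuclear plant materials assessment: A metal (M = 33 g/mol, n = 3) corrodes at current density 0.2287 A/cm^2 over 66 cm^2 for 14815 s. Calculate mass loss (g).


Apply Faraday's law: m = i*A*t*M / (n*F)
Total charge passed Q = i*A*t = 0.2287*66*14815 = 223620.573 C
m = Q*M/(n*F) = 223620.573*33/(3*96485) = 25.494 g

25.494 g


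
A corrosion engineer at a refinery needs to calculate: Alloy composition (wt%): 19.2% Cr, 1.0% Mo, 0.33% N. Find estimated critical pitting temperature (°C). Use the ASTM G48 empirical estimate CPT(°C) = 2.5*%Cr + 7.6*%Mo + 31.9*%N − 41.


Apply the ASTM G48 empirical CPT estimate: CPT(°C) = 2.5*%Cr + 7.6*%Mo + 31.9*%N − 41
2.5*19.2 = 48; 7.6*1.0 = 7.6; 31.9*0.33 = 10.527
CPT = 48 + 7.6 + 10.527 − 41 = 25.127 °C
Rounded to 0.1 °C: CPT ≈ 25.1 °C

25.1 °C


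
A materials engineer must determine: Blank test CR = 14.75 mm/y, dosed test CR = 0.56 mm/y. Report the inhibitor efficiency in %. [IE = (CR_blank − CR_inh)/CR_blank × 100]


Apply the inhibitor-efficiency definition: IE = (CR_blank − CR_inh)/CR_blank × 100
IE = (14.75 − 0.56) / 14.75 × 100
IE = 14.19 / 14.75 × 100 = 96.2 %

96.2 %


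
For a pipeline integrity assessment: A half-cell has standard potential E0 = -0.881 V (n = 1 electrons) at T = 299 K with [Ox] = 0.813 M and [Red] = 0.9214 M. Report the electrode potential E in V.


Apply the Nernst equation: E = E0 + (RT/nF)*ln([Ox]/[Red])
Step 1: RT/nF = 8.314*299/(1*96485) = 0.02576448 V
Step 2: [Ox]/[Red] = 0.813/0.9214 = 0.882353
Step 3: ln(0.882353) = -0.125163
Step 4: correction = 0.02576448 * -0.125163 = -0.0032 V
E = -0.881 + -0.0032 = -0.8842 V

-0.8842 V


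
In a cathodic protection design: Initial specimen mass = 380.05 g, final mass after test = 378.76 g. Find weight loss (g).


Weight loss = initial − final
WL = 380.05 − 378.76 = 1.29 g

1.29 g


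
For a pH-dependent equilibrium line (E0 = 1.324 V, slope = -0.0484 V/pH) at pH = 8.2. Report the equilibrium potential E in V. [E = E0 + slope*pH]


Apply the Pourbaix line equation: E = E0 + slope*pH
E = 1.324 + (-0.0484)*8.2 = 1.324 + (-0.39688) = 0.92712 V
Rounded to 4 decimal places: E = 0.9271 V

0.9271 V


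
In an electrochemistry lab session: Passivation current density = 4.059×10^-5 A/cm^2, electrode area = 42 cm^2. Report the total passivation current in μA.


I = i_pass * A, then convert A → μA (×10^6)
I = 4.059×10^-5 * 42 * 10^6 = 1704.78 μA

1704.78 μA


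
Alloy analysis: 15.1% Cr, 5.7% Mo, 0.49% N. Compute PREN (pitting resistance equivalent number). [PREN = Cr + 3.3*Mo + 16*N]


Apply the PREN formula: PREN = Cr + 3.3*Mo + 16*N
PREN = 15.1 + 3.3*5.7 + 16*0.49
PREN = 15.1 + 18.81 + 7.84 = 41.75

41.75


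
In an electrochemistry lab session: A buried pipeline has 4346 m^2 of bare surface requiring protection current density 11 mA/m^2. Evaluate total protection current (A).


I = area * current density, then convert mA → A (÷1000)
I = 4346 * 11 / 1000 = 47.81 A

47.81 A


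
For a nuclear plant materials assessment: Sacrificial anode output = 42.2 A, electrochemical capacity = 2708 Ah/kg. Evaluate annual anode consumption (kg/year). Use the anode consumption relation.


Annual consumption = current * hours per year / capacity
Rate = 42.2 * 8760 / 2708 = 136.5 kg/year

136.5 kg/year


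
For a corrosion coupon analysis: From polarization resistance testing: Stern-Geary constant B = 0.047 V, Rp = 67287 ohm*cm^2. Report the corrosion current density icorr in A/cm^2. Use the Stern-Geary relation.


Apply the Stern-Geary relation: icorr = B / Rp
icorr = 0.047 / 67287 = 6.985×10^-7 A/cm^2

6.985×10^-7 A/cm^2


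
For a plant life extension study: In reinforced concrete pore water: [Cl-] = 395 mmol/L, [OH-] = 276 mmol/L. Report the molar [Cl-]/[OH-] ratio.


Threshold parameter = [Cl-] / [OH-] (molar basis; both in mmol/L, so units cancel)
Ratio = 395 / 276 = 1.43

1.43


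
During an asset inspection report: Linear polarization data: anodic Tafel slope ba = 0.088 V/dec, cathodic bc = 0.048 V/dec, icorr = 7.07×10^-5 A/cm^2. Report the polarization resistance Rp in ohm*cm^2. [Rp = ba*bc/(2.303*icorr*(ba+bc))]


Apply the Stern-Geary equation: Rp = ba*bc / (2.303*icorr*(ba+bc))
ba*bc = 0.088*0.048 = 0.004224
ba+bc = 0.136; 2.303*icorr*(ba+bc) = 2.303*7.07×10^-5*0.136 = 2.2143806×10^-5
Rp = 0.004224 / 2.2143806×10^-5 = 190.75 ohm*cm^2

190.75 ohm*cm^2


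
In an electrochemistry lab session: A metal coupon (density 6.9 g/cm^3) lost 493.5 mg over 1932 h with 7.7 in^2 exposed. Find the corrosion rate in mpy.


Apply the mpy weight-loss relation: CR = 534 * W / (D * A * T)
Numerator: 534 * 493.5 = 263529.0
Denominator: 6.9 * 7.7 * 1932 = 102647.16
CR = 263529.0 / 102647.16 = 2.56733 mpy

2.56733 mpy


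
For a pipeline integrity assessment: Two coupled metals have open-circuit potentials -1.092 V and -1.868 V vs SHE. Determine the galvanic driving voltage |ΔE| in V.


Driving voltage is the absolute potential difference.
|ΔE| = |-1.092 − (-1.868)| = 0.776 V

0.776 V


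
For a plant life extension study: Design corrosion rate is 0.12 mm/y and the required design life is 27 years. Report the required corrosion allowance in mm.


Corrosion allowance = CR × design life
CA = 0.12 * 27 = 3.24 mm

3.24 mm


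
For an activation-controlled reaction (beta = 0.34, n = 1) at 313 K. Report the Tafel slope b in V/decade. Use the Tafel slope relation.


Apply the Tafel slope relation: b = 2.303*R*T/(beta*n*F)
Numerator: 2.303 * 8.314 * 313 = 5993.06
Denominator: 0.34 * 1 * 96485 = 32804.9
b = 5993.06 / 32804.9 = 0.183 V/decade

0.183 V/decade


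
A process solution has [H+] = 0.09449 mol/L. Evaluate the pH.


pH = −log10[H+]
pH = −log10(0.09449) = 1.02

1.02


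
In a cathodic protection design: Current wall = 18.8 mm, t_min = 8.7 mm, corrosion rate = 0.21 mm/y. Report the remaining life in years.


Apply the remaining-life relation: RL = (t_current − t_min) / CR
RL = (18.8 − 8.7) / 0.21 = 10.1 / 0.21 = 48.1 years

48.1 years


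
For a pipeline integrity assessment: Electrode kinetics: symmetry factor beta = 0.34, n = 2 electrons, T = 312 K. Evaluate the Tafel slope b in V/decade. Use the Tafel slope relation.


Apply the Tafel slope relation: b = 2.303*R*T/(beta*n*F)
Numerator: 2.303 * 8.314 * 312 = 5973.91
Denominator: 0.34 * 2 * 96485 = 65609.8
b = 5973.91 / 65609.8 = 0.0911 V/decade

0.0911 V/decade


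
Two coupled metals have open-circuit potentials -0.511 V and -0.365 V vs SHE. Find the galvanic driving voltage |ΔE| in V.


Driving voltage is the absolute potential difference.
|ΔE| = |-0.511 − (-0.365)| = 0.146 V

0.146 V


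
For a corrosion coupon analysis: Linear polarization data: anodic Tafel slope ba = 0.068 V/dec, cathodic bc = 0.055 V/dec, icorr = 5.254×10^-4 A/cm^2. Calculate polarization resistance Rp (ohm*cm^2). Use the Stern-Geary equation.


Apply the Stern-Geary equation: Rp = ba*bc / (2.303*icorr*(ba+bc))
ba*bc = 0.068*0.055 = 0.00374
ba+bc = 0.123; 2.303*icorr*(ba+bc) = 2.303*5.254×10^-4*0.123 = 1.4882953×10^-4
Rp = 0.00374 / 1.4882953×10^-4 = 25.1 ohm*cm^2

25.1 ohm*cm^2


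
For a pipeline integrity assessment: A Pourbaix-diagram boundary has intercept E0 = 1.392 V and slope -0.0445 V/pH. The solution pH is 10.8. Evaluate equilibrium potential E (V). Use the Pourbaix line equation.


Apply the Pourbaix line equation: E = E0 + slope*pH
E = 1.392 + (-0.0445)*10.8 = 1.392 + (-0.4806) = 0.9114 V
Rounded to 4 decimal places: E = 0.9114 V

0.9114 V


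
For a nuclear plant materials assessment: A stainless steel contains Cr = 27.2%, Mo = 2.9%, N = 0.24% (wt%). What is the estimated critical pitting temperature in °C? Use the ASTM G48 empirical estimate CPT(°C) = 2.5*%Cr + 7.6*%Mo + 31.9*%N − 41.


Apply the ASTM G48 empirical CPT estimate: CPT(°C) = 2.5*%Cr + 7.6*%Mo + 31.9*%N − 41
2.5*27.2 = 68; 7.6*2.9 = 22.04; 31.9*0.24 = 7.656
CPT = 68 + 22.04 + 7.656 − 41 = 56.696 °C
Rounded to 0.1 °C: CPT ≈ 56.7 °C

56.7 °C


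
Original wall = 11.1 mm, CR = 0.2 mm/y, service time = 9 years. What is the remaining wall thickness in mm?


Remaining wall = original − CR × time
t = 11.1 − 0.2*9 = 11.1 − 1.8 = 9.3 mm

9.3 mm


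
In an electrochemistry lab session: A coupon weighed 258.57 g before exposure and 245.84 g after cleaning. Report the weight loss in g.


Weight loss = initial − final
WL = 258.57 − 245.84 = 12.73 g

12.73 g


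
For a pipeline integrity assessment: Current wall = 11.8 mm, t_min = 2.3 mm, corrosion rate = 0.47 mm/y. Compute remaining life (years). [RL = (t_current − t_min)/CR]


Apply the remaining-life relation: RL = (t_current − t_min) / CR
RL = (11.8 − 2.3) / 0.47 = 9.5 / 0.47 = 20.2 years

20.2 years


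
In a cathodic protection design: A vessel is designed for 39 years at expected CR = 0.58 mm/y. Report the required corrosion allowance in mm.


Corrosion allowance = CR × design life
CA = 0.58 * 39 = 22.62 mm

22.62 mm


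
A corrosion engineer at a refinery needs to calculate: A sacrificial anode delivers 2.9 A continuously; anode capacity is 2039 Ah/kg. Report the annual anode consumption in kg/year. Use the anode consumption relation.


Annual consumption = current * hours per year / capacity
Rate = 2.9 * 8760 / 2039 = 12.5 kg/year

12.5 kg/year


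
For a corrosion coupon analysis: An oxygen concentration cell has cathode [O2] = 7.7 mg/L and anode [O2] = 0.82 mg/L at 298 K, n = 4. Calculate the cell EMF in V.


Apply the Nernst concentration-cell relation: E = (RT/nF)*ln(C_cathode/C_anode)
RT/nF = 8.314*298/(4*96485) = 0.00641958 V
ln(7.7/0.82) = 2.23967
E = 0.00641958 * 2.23967 = 0.01438 V

0.01438 V


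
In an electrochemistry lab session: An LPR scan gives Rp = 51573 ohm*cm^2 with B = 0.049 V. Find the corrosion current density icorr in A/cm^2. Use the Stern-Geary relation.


Apply the Stern-Geary relation: icorr = B / Rp
icorr = 0.049 / 51573 = 9.501×10^-7 A/cm^2

9.501×10^-7 A/cm^2


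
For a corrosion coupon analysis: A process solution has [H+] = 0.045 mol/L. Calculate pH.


pH = −log10[H+]
pH = −log10(0.045) = 1.35

1.35


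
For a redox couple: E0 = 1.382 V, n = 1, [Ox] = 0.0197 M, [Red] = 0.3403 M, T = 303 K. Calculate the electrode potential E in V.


Apply the Nernst equation: E = E0 + (RT/nF)*ln([Ox]/[Red])
Step 1: RT/nF = 8.314*303/(1*96485) = 0.02610916 V
Step 2: [Ox]/[Red] = 0.0197/0.3403 = 0.05789
Step 3: ln(0.05789) = -2.849211
Step 4: correction = 0.02610916 * -2.849211 = -0.0744 V
E = 1.382 + -0.0744 = 1.3076 V

1.3076 V


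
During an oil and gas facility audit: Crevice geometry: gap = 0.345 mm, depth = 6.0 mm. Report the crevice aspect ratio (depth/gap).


Aspect ratio = depth / gap
Ratio = 6.0 / 0.345 = 17.4

17.4


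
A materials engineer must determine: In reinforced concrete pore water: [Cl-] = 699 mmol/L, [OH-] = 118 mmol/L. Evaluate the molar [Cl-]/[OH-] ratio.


Threshold parameter = [Cl-] / [OH-] (molar basis; both in mmol/L, so units cancel)
Ratio = 699 / 118 = 5.92

5.92


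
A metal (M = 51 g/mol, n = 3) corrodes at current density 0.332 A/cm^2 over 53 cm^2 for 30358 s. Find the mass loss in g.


Apply Faraday's law: m = i*A*t*M / (n*F)
Total charge passed Q = i*A*t = 0.332*53*30358 = 534179.368 C
m = Q*M/(n*F) = 534179.368*51/(3*96485) = 94.11877 g

94.11877 g


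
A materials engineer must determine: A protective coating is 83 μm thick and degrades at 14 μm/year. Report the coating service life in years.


Service life = thickness / degradation rate
Life = 83 / 14 = 5.9 years

5.9 years


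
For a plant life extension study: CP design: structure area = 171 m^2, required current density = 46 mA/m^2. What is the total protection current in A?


I = area * current density, then convert mA → A (÷1000)
I = 171 * 46 / 1000 = 7.87 A

7.87 A


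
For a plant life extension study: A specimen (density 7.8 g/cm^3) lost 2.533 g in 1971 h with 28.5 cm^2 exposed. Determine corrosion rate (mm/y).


Apply the mm/y weight-loss relation: CR = 87600 * W / (D * A * T)
Numerator: 87600 * 2.533 = 221890.8
Denominator: 7.8 * 28.5 * 1971 = 438153.3
CR = 221890.8 / 438153.3 = 0.50642 mm/y

0.50642 mm/y


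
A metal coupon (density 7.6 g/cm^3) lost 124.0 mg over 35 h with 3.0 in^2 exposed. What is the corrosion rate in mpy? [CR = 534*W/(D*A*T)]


Apply the mpy weight-loss relation: CR = 534 * W / (D * A * T)
Numerator: 534 * 124.0 = 66216.0
Denominator: 7.6 * 3.0 * 35 = 798.0
CR = 66216.0 / 798.0 = 82.977 mpy

82.977 mpy


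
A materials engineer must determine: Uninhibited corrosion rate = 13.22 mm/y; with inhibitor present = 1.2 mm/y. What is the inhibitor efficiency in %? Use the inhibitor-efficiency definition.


Apply the inhibitor-efficiency definition: IE = (CR_blank − CR_inh)/CR_blank × 100
IE = (13.22 − 1.2) / 13.22 × 100
IE = 12.02 / 13.22 × 100 = 90.9 %

90.9 %


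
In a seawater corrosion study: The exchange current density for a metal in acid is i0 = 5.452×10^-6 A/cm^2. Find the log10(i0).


i0 = 5.452×10^-6 A/cm^2
log10(i0) = -5.263

-5.263


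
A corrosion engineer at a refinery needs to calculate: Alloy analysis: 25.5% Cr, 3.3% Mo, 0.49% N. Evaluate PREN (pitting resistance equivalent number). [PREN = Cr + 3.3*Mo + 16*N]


Apply the PREN formula: PREN = Cr + 3.3*Mo + 16*N
PREN = 25.5 + 3.3*3.3 + 16*0.49
PREN = 25.5 + 10.89 + 7.84 = 44.23

44.23


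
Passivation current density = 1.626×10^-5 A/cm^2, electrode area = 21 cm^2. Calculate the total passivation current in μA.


I = i_pass * A, then convert A → μA (×10^6)
I = 1.626×10^-5 * 21 * 10^6 = 341.46 μA

341.46 μA


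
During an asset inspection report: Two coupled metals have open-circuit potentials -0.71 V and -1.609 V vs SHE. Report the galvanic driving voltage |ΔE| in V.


Driving voltage is the absolute potential difference.
|ΔE| = |-0.71 − (-1.609)| = 0.899 V

0.899 V


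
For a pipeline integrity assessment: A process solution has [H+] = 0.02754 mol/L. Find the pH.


pH = −log10[H+]
pH = −log10(0.02754) = 1.56

1.56


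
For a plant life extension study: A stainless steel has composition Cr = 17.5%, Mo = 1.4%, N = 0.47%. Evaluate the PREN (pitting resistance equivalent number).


Apply the PREN formula: PREN = Cr + 3.3*Mo + 16*N
PREN = 17.5 + 3.3*1.4 + 16*0.47
PREN = 17.5 + 4.62 + 7.52 = 29.64

29.64


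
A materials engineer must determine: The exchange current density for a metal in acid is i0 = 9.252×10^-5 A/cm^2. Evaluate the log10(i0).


i0 = 9.252×10^-5 A/cm^2
log10(i0) = -4.034

-4.034


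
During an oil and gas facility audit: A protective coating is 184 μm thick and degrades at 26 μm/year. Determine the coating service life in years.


Service life = thickness / degradation rate
Life = 184 / 26 = 7.1 years

7.1 years


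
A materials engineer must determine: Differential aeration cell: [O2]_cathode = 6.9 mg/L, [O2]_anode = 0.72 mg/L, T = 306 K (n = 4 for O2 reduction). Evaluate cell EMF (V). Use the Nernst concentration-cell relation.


Apply the Nernst concentration-cell relation: E = (RT/nF)*ln(C_cathode/C_anode)
RT/nF = 8.314*306/(4*96485) = 0.00659192 V
ln(6.9/0.72) = 2.26003
E = 0.00659192 * 2.26003 = 0.0149 V

0.0149 V


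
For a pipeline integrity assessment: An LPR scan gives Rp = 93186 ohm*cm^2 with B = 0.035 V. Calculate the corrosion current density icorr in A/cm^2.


Apply the Stern-Geary relation: icorr = B / Rp
icorr = 0.035 / 93186 = 3.756×10^-7 A/cm^2

3.756×10^-7 A/cm^2


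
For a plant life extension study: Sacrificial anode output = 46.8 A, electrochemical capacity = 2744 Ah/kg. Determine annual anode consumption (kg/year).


Annual consumption = current * hours per year / capacity
Rate = 46.8 * 8760 / 2744 = 149.4 kg/year

149.4 kg/year


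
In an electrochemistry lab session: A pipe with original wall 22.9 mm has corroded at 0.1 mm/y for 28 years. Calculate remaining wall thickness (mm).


Remaining wall = original − CR × time
t = 22.9 − 0.1*28 = 22.9 − 2.8 = 20.1 mm

20.1 mm


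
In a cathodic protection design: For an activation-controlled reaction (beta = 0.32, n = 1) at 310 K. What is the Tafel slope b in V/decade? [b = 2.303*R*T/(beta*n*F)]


Apply the Tafel slope relation: b = 2.303*R*T/(beta*n*F)
Numerator: 2.303 * 8.314 * 310 = 5935.61
Denominator: 0.32 * 1 * 96485 = 30875.2
b = 5935.61 / 30875.2 = 0.1922 V/decade

0.1922 V/decade


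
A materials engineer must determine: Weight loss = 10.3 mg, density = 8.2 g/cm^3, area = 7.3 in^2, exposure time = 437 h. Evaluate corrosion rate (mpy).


Apply the mpy weight-loss relation: CR = 534 * W / (D * A * T)
Numerator: 534 * 10.3 = 5500.2
Denominator: 8.2 * 7.3 * 437 = 26158.82
CR = 5500.2 / 26158.82 = 0.2103 mpy

0.2103 mpy


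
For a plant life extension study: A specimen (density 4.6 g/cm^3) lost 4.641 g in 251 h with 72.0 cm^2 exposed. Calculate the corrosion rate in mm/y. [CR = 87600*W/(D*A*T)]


Apply the mm/y weight-loss relation: CR = 87600 * W / (D * A * T)
Numerator: 87600 * 4.641 = 406551.6
Denominator: 4.6 * 72.0 * 251 = 83131.2
CR = 406551.6 / 83131.2 = 4.8905 mm/y

4.8905 mm/y


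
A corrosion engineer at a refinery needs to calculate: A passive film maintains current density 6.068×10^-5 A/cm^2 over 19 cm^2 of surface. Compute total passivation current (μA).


I = i_pass * A, then convert A → μA (×10^6)
I = 6.068×10^-5 * 19 * 10^6 = 1152.92 μA

1152.92 μA


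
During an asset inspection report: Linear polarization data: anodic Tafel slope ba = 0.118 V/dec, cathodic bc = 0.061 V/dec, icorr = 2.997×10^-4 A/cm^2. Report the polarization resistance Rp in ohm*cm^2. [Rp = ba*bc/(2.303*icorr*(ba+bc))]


Apply the Stern-Geary equation: Rp = ba*bc / (2.303*icorr*(ba+bc))
ba*bc = 0.118*0.061 = 0.007198
ba+bc = 0.179; 2.303*icorr*(ba+bc) = 2.303*2.997×10^-4*0.179 = 1.2354743×10^-4
Rp = 0.007198 / 1.2354743×10^-4 = 58.3 ohm*cm^2

58.3 ohm*cm^2


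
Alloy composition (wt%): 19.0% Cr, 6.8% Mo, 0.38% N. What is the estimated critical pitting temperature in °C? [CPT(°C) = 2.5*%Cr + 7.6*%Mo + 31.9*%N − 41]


Apply the ASTM G48 empirical CPT estimate: CPT(°C) = 2.5*%Cr + 7.6*%Mo + 31.9*%N − 41
2.5*19.0 = 47.5; 7.6*6.8 = 51.68; 31.9*0.38 = 12.122
CPT = 47.5 + 51.68 + 12.122 − 41 = 70.302 °C
Rounded to 0.1 °C: CPT ≈ 70.3 °C

70.3 °C


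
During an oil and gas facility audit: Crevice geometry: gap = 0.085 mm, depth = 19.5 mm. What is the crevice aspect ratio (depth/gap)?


Aspect ratio = depth / gap
Ratio = 19.5 / 0.085 = 229.4

229.4


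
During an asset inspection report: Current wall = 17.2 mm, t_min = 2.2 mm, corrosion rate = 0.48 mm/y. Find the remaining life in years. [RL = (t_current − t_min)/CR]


Apply the remaining-life relation: RL = (t_current − t_min) / CR
RL = (17.2 − 2.2) / 0.48 = 15.0 / 0.48 = 31.3 years

31.3 years


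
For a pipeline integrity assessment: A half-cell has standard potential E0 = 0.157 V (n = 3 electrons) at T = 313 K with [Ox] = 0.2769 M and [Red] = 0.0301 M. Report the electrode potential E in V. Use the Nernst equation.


Apply the Nernst equation: E = E0 + (RT/nF)*ln([Ox]/[Red])
Step 1: RT/nF = 8.314*313/(3*96485) = 0.00899028 V
Step 2: [Ox]/[Red] = 0.2769/0.0301 = 9.199336
Step 3: ln(9.199336) = 2.219131
Step 4: correction = 0.00899028 * 2.219131 = 0.02 V
E = 0.157 + 0.02 = 0.177 V

0.177 V


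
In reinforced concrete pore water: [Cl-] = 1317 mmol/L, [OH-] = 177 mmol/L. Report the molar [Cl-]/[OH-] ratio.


Threshold parameter = [Cl-] / [OH-] (molar basis; both in mmol/L, so units cancel)
Ratio = 1317 / 177 = 7.44

7.44


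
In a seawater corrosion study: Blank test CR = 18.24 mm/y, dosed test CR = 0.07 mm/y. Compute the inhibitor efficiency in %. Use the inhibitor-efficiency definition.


Apply the inhibitor-efficiency definition: IE = (CR_blank − CR_inh)/CR_blank × 100
IE = (18.24 − 0.07) / 18.24 × 100
IE = 18.17 / 18.24 × 100 = 99.6 %

99.6 %


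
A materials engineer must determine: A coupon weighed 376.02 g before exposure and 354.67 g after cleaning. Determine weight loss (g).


Weight loss = initial − final
WL = 376.02 − 354.67 = 21.35 g

21.35 g


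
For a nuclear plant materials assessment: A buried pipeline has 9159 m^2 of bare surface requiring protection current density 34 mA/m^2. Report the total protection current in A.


I = area * current density, then convert mA → A (÷1000)
I = 9159 * 34 / 1000 = 311.41 A

311.41 A


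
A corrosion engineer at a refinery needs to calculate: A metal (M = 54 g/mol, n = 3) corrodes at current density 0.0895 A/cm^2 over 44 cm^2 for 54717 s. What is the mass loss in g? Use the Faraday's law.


Apply Faraday's law: m = i*A*t*M / (n*F)
Total charge passed Q = i*A*t = 0.0895*44*54717 = 215475.546 C
m = Q*M/(n*F) = 215475.546*54/(3*96485) = 40.199 g

40.199 g


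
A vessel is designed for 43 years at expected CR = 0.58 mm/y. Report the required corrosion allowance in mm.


Corrosion allowance = CR × design life
CA = 0.58 * 43 = 24.94 mm

24.94 mm


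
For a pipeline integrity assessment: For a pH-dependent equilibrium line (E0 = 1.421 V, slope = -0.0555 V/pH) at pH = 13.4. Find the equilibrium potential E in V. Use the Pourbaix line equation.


Apply the Pourbaix line equation: E = E0 + slope*pH
E = 1.421 + (-0.0555)*13.4 = 1.421 + (-0.7437) = 0.6773 V
Rounded to 3 decimal places: E = 0.677 V

0.677 V


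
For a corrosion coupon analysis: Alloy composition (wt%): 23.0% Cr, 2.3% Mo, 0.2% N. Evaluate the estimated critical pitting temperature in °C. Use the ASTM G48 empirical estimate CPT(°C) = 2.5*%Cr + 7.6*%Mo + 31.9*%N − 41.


Apply the ASTM G48 empirical CPT estimate: CPT(°C) = 2.5*%Cr + 7.6*%Mo + 31.9*%N − 41
2.5*23.0 = 57.5; 7.6*2.3 = 17.48; 31.9*0.2 = 6.38
CPT = 57.5 + 17.48 + 6.38 − 41 = 40.36 °C
Rounded to 0.1 °C: CPT ≈ 40.4 °C

40.4 °C


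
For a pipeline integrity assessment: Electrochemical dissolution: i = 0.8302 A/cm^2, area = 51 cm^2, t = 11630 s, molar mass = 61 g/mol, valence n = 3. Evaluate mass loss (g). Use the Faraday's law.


Apply Faraday's law: m = i*A*t*M / (n*F)
Total charge passed Q = i*A*t = 0.8302*51*11630 = 492416.526 C
m = Q*M/(n*F) = 492416.526*61/(3*96485) = 103.77229 g

103.77229 g


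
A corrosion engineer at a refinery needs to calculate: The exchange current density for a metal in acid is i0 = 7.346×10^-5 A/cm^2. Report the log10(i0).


i0 = 7.346×10^-5 A/cm^2
log10(i0) = -4.134

-4.134


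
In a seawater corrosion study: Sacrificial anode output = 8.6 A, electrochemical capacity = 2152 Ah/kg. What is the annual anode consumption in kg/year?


Annual consumption = current * hours per year / capacity
Rate = 8.6 * 8760 / 2152 = 35.0 kg/year

35.0 kg/year


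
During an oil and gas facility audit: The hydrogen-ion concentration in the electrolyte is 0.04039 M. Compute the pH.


pH = −log10[H+]
pH = −log10(0.04039) = 1.39

1.39


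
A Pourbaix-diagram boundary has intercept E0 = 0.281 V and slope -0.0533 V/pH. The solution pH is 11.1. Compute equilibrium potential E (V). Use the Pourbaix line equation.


Apply the Pourbaix line equation: E = E0 + slope*pH
E = 0.281 + (-0.0533)*11.1 = 0.281 + (-0.59163) = -0.31063 V
Rounded to 3 decimal places: E = -0.311 V

-0.311 V


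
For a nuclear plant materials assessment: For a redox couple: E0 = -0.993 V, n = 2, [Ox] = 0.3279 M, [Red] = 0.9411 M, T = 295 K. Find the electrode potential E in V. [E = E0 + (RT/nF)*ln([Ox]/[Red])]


Apply the Nernst equation: E = E0 + (RT/nF)*ln([Ox]/[Red])
Step 1: RT/nF = 8.314*295/(2*96485) = 0.0127099 V
Step 2: [Ox]/[Red] = 0.3279/0.9411 = 0.348422
Step 3: ln(0.348422) = -1.054341
Step 4: correction = 0.0127099 * -1.054341 = -0.0134 V
E = -0.993 + -0.0134 = -1.0064 V

-1.0064 V


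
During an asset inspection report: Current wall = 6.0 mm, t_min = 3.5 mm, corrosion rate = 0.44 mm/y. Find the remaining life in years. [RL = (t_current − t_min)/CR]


Apply the remaining-life relation: RL = (t_current − t_min) / CR
RL = (6.0 − 3.5) / 0.44 = 2.5 / 0.44 = 5.7 years

5.7 years


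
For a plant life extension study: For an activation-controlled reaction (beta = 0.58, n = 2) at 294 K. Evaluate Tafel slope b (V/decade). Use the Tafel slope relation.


Apply the Tafel slope relation: b = 2.303*R*T/(beta*n*F)
Numerator: 2.303 * 8.314 * 294 = 5629.26
Denominator: 0.58 * 2 * 96485 = 111922.6
b = 5629.26 / 111922.6 = 0.0503 V/decade

0.0503 V/decade


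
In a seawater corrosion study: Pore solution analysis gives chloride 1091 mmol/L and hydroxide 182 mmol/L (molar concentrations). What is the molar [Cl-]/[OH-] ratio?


Threshold parameter = [Cl-] / [OH-] (molar basis; both in mmol/L, so units cancel)
Ratio = 1091 / 182 = 5.99

5.99


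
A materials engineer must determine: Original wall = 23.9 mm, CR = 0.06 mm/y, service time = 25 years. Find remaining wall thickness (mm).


Remaining wall = original − CR × time
t = 23.9 − 0.06*25 = 23.9 − 1.5 = 22.4 mm

22.4 mm


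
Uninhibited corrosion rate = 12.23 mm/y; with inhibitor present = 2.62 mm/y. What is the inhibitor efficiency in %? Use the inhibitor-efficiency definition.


Apply the inhibitor-efficiency definition: IE = (CR_blank − CR_inh)/CR_blank × 100
IE = (12.23 − 2.62) / 12.23 × 100
IE = 9.61 / 12.23 × 100 = 78.6 %

78.6 %


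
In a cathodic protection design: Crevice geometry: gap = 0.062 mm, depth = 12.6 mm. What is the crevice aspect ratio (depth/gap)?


Aspect ratio = depth / gap
Ratio = 12.6 / 0.062 = 203.2

203.2


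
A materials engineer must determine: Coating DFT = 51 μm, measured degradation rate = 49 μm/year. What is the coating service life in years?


Service life = thickness / degradation rate
Life = 51 / 49 = 1.0 years

1.0 years


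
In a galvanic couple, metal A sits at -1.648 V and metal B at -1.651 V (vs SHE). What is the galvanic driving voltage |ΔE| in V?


Driving voltage is the absolute potential difference.
|ΔE| = |-1.648 − (-1.651)| = 0.003 V

0.003 V


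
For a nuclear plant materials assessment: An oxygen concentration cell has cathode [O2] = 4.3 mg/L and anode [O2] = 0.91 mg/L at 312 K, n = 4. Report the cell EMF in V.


Apply the Nernst concentration-cell relation: E = (RT/nF)*ln(C_cathode/C_anode)
RT/nF = 8.314*312/(4*96485) = 0.00672117 V
ln(4.3/0.91) = 1.55293
E = 0.00672117 * 1.55293 = 0.01044 V

0.01044 V


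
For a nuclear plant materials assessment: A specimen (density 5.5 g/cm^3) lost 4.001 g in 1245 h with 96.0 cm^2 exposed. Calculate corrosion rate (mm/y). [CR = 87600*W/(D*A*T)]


Apply the mm/y weight-loss relation: CR = 87600 * W / (D * A * T)
Numerator: 87600 * 4.001 = 350487.6
Denominator: 5.5 * 96.0 * 1245 = 657360.0
CR = 350487.6 / 657360.0 = 0.53317 mm/y

0.53317 mm/y


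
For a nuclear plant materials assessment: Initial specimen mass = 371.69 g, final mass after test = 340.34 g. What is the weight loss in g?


Weight loss = initial − final
WL = 371.69 − 340.34 = 31.35 g

31.35 g


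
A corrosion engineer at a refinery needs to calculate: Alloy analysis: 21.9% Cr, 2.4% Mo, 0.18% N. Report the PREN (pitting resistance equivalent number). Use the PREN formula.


Apply the PREN formula: PREN = Cr + 3.3*Mo + 16*N
PREN = 21.9 + 3.3*2.4 + 16*0.18
PREN = 21.9 + 7.92 + 2.88 = 32.7

32.7


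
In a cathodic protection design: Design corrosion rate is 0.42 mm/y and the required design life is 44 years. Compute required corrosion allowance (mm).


Corrosion allowance = CR × design life
CA = 0.42 * 44 = 18.48 mm

18.48 mm


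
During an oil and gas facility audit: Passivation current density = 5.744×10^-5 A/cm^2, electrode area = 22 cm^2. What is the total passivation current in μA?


I = i_pass * A, then convert A → μA (×10^6)
I = 5.744×10^-5 * 22 * 10^6 = 1263.68 μA

1263.68 μA


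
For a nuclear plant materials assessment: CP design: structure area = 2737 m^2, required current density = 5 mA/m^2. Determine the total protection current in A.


I = area * current density, then convert mA → A (÷1000)
I = 2737 * 5 / 1000 = 13.69 A

13.69 A


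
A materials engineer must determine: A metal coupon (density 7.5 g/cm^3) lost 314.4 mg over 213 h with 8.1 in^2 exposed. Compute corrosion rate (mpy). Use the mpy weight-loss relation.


Apply the mpy weight-loss relation: CR = 534 * W / (D * A * T)
Numerator: 534 * 314.4 = 167889.6
Denominator: 7.5 * 8.1 * 213 = 12939.75
CR = 167889.6 / 12939.75 = 12.9747 mpy

12.9747 mpy


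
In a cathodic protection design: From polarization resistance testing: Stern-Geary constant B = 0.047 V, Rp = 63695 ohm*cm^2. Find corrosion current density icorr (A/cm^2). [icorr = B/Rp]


Apply the Stern-Geary relation: icorr = B / Rp
icorr = 0.047 / 63695 = 7.379×10^-7 A/cm^2

7.379×10^-7 A/cm^2


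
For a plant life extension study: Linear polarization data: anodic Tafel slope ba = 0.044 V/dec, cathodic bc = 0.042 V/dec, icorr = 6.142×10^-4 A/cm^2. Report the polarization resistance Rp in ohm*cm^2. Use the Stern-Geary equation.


Apply the Stern-Geary equation: Rp = ba*bc / (2.303*icorr*(ba+bc))
ba*bc = 0.044*0.042 = 0.001848
ba+bc = 0.086; 2.303*icorr*(ba+bc) = 2.303*6.142×10^-4*0.086 = 1.2164722×10^-4
Rp = 0.001848 / 1.2164722×10^-4 = 15.2 ohm*cm^2

15.2 ohm*cm^2


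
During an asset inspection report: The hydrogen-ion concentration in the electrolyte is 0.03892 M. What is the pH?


pH = −log10[H+]
pH = −log10(0.03892) = 1.41

1.41


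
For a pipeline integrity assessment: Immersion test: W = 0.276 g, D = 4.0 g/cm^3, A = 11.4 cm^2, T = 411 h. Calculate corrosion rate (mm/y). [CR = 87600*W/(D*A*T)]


Apply the mm/y weight-loss relation: CR = 87600 * W / (D * A * T)
Numerator: 87600 * 0.276 = 24177.6
Denominator: 4.0 * 11.4 * 411 = 18741.6
CR = 24177.6 / 18741.6 = 1.29005 mm/y

1.29005 mm/y


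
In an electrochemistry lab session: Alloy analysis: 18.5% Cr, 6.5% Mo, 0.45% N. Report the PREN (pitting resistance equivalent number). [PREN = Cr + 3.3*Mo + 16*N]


Apply the PREN formula: PREN = Cr + 3.3*Mo + 16*N
PREN = 18.5 + 3.3*6.5 + 16*0.45
PREN = 18.5 + 21.45 + 7.2 = 47.15

47.15


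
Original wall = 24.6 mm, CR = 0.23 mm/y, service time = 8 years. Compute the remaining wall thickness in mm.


Remaining wall = original − CR × time
t = 24.6 − 0.23*8 = 24.6 − 1.84 = 22.76 mm

22.76 mm


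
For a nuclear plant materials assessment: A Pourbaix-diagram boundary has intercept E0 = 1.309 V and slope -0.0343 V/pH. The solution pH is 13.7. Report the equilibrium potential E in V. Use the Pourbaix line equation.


Apply the Pourbaix line equation: E = E0 + slope*pH
E = 1.309 + (-0.0343)*13.7 = 1.309 + (-0.46991) = 0.83909 V
Rounded to 3 decimal places: E = 0.839 V

0.839 V


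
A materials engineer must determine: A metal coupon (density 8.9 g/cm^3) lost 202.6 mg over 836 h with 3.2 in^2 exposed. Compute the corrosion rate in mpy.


Apply the mpy weight-loss relation: CR = 534 * W / (D * A * T)
Numerator: 534 * 202.6 = 108188.4
Denominator: 8.9 * 3.2 * 836 = 23809.28
CR = 108188.4 / 23809.28 = 4.54396 mpy

4.54396 mpy


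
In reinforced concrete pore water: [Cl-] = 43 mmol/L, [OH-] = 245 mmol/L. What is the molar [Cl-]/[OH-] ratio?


Threshold parameter = [Cl-] / [OH-] (molar basis; both in mmol/L, so units cancel)
Ratio = 43 / 245 = 0.18

0.18


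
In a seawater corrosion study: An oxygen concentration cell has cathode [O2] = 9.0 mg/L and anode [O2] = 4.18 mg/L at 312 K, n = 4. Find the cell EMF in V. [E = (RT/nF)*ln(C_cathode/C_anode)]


Apply the Nernst concentration-cell relation: E = (RT/nF)*ln(C_cathode/C_anode)
RT/nF = 8.314*312/(4*96485) = 0.00672117 V
ln(9.0/4.18) = 0.76691
E = 0.00672117 * 0.76691 = 0.00515 V

0.00515 V


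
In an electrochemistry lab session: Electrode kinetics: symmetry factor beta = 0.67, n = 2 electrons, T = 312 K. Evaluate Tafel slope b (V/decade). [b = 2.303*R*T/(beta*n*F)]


Apply the Tafel slope relation: b = 2.303*R*T/(beta*n*F)
Numerator: 2.303 * 8.314 * 312 = 5973.91
Denominator: 0.67 * 2 * 96485 = 129289.9
b = 5973.91 / 129289.9 = 0.046 V/decade

0.046 V/decade


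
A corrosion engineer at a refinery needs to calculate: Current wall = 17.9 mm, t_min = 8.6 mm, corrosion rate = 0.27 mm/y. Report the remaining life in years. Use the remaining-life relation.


Apply the remaining-life relation: RL = (t_current − t_min) / CR
RL = (17.9 − 8.6) / 0.27 = 9.3 / 0.27 = 34.4 years

34.4 years


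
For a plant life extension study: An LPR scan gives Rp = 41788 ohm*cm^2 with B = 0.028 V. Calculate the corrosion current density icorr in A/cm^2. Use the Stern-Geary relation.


Apply the Stern-Geary relation: icorr = B / Rp
icorr = 0.028 / 41788 = 6.7×10^-7 A/cm^2

6.7×10^-7 A/cm^2


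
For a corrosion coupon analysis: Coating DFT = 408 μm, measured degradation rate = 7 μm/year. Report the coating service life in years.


Service life = thickness / degradation rate
Life = 408 / 7 = 58.3 years

58.3 years


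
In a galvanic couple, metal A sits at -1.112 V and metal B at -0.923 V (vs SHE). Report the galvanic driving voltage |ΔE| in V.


Driving voltage is the absolute potential difference.
|ΔE| = |-1.112 − (-0.923)| = 0.189 V

0.189 V


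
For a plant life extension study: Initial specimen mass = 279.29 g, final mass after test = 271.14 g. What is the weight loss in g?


Weight loss = initial − final
WL = 279.29 − 271.14 = 8.15 g

8.15 g


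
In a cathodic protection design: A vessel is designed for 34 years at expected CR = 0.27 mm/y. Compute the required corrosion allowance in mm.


Corrosion allowance = CR × design life
CA = 0.27 * 34 = 9.18 mm

9.18 mm


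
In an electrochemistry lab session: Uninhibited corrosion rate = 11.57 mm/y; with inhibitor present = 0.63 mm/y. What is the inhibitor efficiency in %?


Apply the inhibitor-efficiency definition: IE = (CR_blank − CR_inh)/CR_blank × 100
IE = (11.57 − 0.63) / 11.57 × 100
IE = 10.94 / 11.57 × 100 = 94.6 %

94.6 %


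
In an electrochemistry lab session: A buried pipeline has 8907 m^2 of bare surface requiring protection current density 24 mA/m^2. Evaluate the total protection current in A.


I = area * current density, then convert mA → A (÷1000)
I = 8907 * 24 / 1000 = 213.77 A

213.77 A


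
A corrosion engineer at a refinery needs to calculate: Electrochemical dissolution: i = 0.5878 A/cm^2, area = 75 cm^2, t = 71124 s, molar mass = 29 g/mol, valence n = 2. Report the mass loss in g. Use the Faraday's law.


Apply Faraday's law: m = i*A*t*M / (n*F)
Total charge passed Q = i*A*t = 0.5878*75*71124 = 3135501.54 C
m = Q*M/(n*F) = 3135501.54*29/(2*96485) = 471.211 g

471.211 g


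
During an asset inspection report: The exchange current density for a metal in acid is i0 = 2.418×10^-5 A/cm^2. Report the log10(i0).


i0 = 2.418×10^-5 A/cm^2
log10(i0) = -4.617

-4.617


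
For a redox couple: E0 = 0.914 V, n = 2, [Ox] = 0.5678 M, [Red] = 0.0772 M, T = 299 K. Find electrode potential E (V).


Apply the Nernst equation: E = E0 + (RT/nF)*ln([Ox]/[Red])
Step 1: RT/nF = 8.314*299/(2*96485) = 0.01288224 V
Step 2: [Ox]/[Red] = 0.5678/0.0772 = 7.354922
Step 3: ln(7.354922) = 1.99537
Step 4: correction = 0.01288224 * 1.99537 = 0.026 V
E = 0.914 + 0.026 = 0.94 V

0.94 V


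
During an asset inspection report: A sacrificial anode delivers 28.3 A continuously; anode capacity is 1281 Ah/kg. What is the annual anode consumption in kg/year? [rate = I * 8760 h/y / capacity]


Annual consumption = current * hours per year / capacity
Rate = 28.3 * 8760 / 1281 = 193.5 kg/year

193.5 kg/year


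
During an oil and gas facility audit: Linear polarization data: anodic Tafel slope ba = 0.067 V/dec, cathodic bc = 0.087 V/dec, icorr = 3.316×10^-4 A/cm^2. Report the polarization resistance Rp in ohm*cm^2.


Apply the Stern-Geary equation: Rp = ba*bc / (2.303*icorr*(ba+bc))
ba*bc = 0.067*0.087 = 0.005829
ba+bc = 0.154; 2.303*icorr*(ba+bc) = 2.303*3.316×10^-4*0.154 = 1.1760592×10^-4
Rp = 0.005829 / 1.1760592×10^-4 = 49.6 ohm*cm^2

49.6 ohm*cm^2


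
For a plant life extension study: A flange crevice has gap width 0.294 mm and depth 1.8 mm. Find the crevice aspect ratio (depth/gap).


Aspect ratio = depth / gap
Ratio = 1.8 / 0.294 = 6.1

6.1


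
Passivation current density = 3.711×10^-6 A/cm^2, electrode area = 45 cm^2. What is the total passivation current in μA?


I = i_pass * A, then convert A → μA (×10^6)
I = 3.711×10^-6 * 45 * 10^6 = 167.0 μA

167.0 μA


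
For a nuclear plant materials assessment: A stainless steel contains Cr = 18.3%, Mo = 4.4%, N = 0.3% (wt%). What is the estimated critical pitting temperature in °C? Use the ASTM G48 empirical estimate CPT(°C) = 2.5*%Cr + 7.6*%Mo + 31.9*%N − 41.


Apply the ASTM G48 empirical CPT estimate: CPT(°C) = 2.5*%Cr + 7.6*%Mo + 31.9*%N − 41
2.5*18.3 = 45.75; 7.6*4.4 = 33.44; 31.9*0.3 = 9.57
CPT = 45.75 + 33.44 + 9.57 − 41 = 47.76 °C
Rounded to 0.1 °C: CPT ≈ 47.8 °C

47.8 °C
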